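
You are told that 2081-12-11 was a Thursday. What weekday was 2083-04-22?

Thursday

December 11, 2081 → December 11, 2082: 365 days.
December 2082: 31 − 11 = 20 days remain.
Then January (31), February 2083 (28), March (31): 31 + 28 + 31 = 90 days.
April 1–22, 2083: 22 days.
Residual: 132 days.
Total: 497 days.
497 is a multiple of 7, so 2083-04-22 falls on the same weekday: Thursday.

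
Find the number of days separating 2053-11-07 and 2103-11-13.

From November 7, 2053 to November 7, 2103: 50 years, of which 11 contain a Feb 29 — 39×365 + 11×366 = 18261 days.
(2100 is not a leap year (divisible by 100 but not 400).)
Within November 2103: 13 − 7 = 6 days.
Total: 18267 days.

18267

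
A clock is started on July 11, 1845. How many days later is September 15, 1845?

July 1845: 31 − 11 = 20 days remain.
Then August (31): 31 days.
September 1–15, 1845: 15 days.
Total: 20 + 31 + 15 = 66 days.

66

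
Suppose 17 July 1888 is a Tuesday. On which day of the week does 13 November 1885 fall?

Count forward from the earlier date (November 13, 1885) to the later (July 17, 1888):
November 13, 1885 → November 13, 1886: 365 days.
November 13, 1886 → November 13, 1887: 365 days.
November 1887: 30 − 13 = 17 days remain.
Then December (31), January (31), February 1888 (29), March (31), April (30), May (31), June (30): 31 + 31 + 29 + 31 + 30 + 31 + 30 = 213 days.
July 1–17, 1888: 17 days.
Residual: 247 days.
Total: 977 days.
977 mod 7 = 4, so 4 days before Tuesday is Friday.

Friday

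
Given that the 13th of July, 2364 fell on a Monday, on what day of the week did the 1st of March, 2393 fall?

Day-of-year of July 13, 2364: 195.
Day-of-year of March 1, 2393: 60.
2364 has 366 days, so 366 − 195 = 171 days remain in 2364.
Full years 2365–2392: 21 common + 7 leap = 21×365 + 7×366 = 10227 days.
Total: 171 + 10227 + 60 = 10458 days.
10458 is a multiple of 7, so the 1st of March, 2393 falls on the same weekday: Monday.

Monday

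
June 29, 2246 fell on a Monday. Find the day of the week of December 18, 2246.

June 2246: 30 − 29 = 1 day remains.
Then July (31), August (31), September (30), October (31), November (30): 31 + 31 + 30 + 31 + 30 = 153 days.
December 1–18, 2246: 18 days.
Total: 1 + 153 + 18 = 172 days.
172 mod 7 = 4, so 4 days after Monday is Friday.

Friday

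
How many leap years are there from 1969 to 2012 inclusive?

Years divisible by 4 in [1969, 2012]: 1972, 1976, 1980, 1984, 1988, 1992, 1996, 2000, 2004, 2008, 2012.
2000 is divisible by 400, so still leap.
No century exceptions apply. Count: 11.

11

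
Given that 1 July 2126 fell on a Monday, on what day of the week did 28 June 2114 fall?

Thursday

Count forward from the earlier date (June 28, 2114) to the later (July 1, 2126):
Day-of-year of June 28, 2114: 179.
Day-of-year of July 1, 2126: 182.
2114 has 365 days, so 365 − 179 = 186 days remain in 2114.
Full years 2115–2125: 8 common + 3 leap = 8×365 + 3×366 = 4018 days.
Total: 186 + 4018 + 182 = 4386 days.
4386 mod 7 = 4, so 4 days before Monday is Thursday.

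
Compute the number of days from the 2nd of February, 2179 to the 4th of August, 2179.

183

February 2179: 28 − 2 = 26 days remain (2179 is not a leap year, so February has 28 days).
Then March (31), April (30), May (31), June (30), July (31): 31 + 30 + 31 + 30 + 31 = 153 days.
August 1–4, 2179: 4 days.
Total: 26 + 153 + 4 = 183 days.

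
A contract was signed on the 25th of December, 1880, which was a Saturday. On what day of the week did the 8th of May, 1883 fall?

Tuesday

December 25, 1880 → December 25, 1881: 365 days.
December 25, 1881 → December 25, 1882: 365 days.
December 1882: 31 − 25 = 6 days remain.
Then January (31), February 1883 (28), March (31), April (30): 31 + 28 + 31 + 30 = 120 days.
May 1–8, 1883: 8 days.
Residual: 134 days.
Total: 864 days.
864 mod 7 = 3, so 3 days after Saturday is Tuesday.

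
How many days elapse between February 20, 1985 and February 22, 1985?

Within February 1985: 22 − 20 = 2 days.

2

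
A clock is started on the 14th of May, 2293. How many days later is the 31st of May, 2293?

Within May 2293: 31 − 14 = 17 days.

17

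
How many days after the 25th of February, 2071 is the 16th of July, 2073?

February 25, 2071 → February 25, 2072: 365 days.
February 25, 2072 → February 25, 2073: 366 days (2072 is a leap year).
February 2073: 28 − 25 = 3 days remain (2073 is not a leap year, so February has 28 days).
Then March (31), April (30), May (31), June (30): 31 + 30 + 31 + 30 = 122 days.
July 1–16, 2073: 16 days.
Residual: 141 days.
Total: 872 days.

872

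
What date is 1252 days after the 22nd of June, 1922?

the 25th of November, 1925

Count 1252 days after June 22, 1922:
Day-of-year of June 22, 1922: 173.
Day-of-year of November 25, 1925: 329.
1922 has 365 days, so 365 − 173 = 192 days remain in 1922.
Full years: 1923: 365; 1924: 366. Sum = 731.
Total: 192 + 731 + 329 = 1252 days.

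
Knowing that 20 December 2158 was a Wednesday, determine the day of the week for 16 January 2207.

Friday

From December 20, 2158 to December 20, 2206: 48 years, of which 11 contain a Feb 29 — 37×365 + 11×366 = 17531 days.
(2200 is not a leap year (divisible by 100 but not 400).)
December 2206: 31 − 20 = 11 days remain.
January 1–16, 2207: 16 days.
Residual: 27 days.
Total: 17558 days.
17558 mod 7 = 2, so 2 days after Wednesday is Friday.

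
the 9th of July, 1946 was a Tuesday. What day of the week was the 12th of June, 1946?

Wednesday

Count forward from the earlier date (June 12, 1946) to the later (July 9, 1946):
June 1946: 30 − 12 = 18 days remain.
July 1–9, 1946: 9 days.
Total: 18 + 9 = 27 days.
27 mod 7 = 6, so 6 days before Tuesday is Wednesday.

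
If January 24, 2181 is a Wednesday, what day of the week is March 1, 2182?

January 2181: 31 − 24 = 7 days remain.
Then 13 full months totalling 393 days.
March 1, 2182: 1 day.
Total: 7 + 393 + 1 = 401 days.
401 mod 7 = 2, so 2 days after Wednesday is Friday.

Friday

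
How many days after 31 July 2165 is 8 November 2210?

From July 31, 2165 to July 31, 2210: 45 years, of which 10 contain a Feb 29 — 35×365 + 10×366 = 16435 days.
(2200 is not a leap year (divisible by 100 but not 400).)
July 2210: 31 − 31 = 0 days remain.
Then August (31), September (30), October (31): 31 + 30 + 31 = 92 days.
November 1–8, 2210: 8 days.
Residual: 100 days.
Total: 16535 days.

16535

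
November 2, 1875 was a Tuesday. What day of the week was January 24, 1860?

Count forward from the earlier date (January 24, 1860) to the later (November 2, 1875):
Day-of-year of January 24, 1860: 24.
Day-of-year of November 2, 1875: 306.
1860 has 366 days, so 366 − 24 = 342 days remain in 1860.
Full years 1861–1874: 11 common + 3 leap = 11×365 + 3×366 = 5113 days.
Total: 342 + 5113 + 306 = 5761 days.
5761 is a multiple of 7, so January 24, 1860 falls on the same weekday: Tuesday.

Tuesday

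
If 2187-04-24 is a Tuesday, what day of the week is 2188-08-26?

Tuesday

April 24, 2187 → April 24, 2188: 366 days (2188 is a leap year).
April 2188: 30 − 24 = 6 days remain.
Then May (31), June (30), July (31): 31 + 30 + 31 = 92 days.
August 1–26, 2188: 26 days.
Residual: 124 days.
Total: 490 days.
490 is a multiple of 7, so 2188-08-26 falls on the same weekday: Tuesday.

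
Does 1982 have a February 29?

1982 is not a leap year.

No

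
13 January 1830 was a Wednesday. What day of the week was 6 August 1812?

Count forward from the earlier date (August 6, 1812) to the later (January 13, 1830):
Day-of-year of August 6, 1812: 219.
Day-of-year of January 13, 1830: 13.
1812 has 366 days, so 366 − 219 = 147 days remain in 1812.
Full years 1813–1829: 13 common + 4 leap = 13×365 + 4×366 = 6209 days.
Total: 147 + 6209 + 13 = 6369 days.
6369 mod 7 = 6, so 6 days before Wednesday is Thursday.

Thursday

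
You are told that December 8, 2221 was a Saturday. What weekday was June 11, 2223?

Wednesday

Day-of-year of December 8, 2221: 342.
Day-of-year of June 11, 2223: 162.
2221 has 365 days, so 365 − 342 = 23 days remain in 2221.
Full years: 2222: 365. Sum = 365.
Total: 23 + 365 + 162 = 550 days.
550 mod 7 = 4, so 4 days after Saturday is Wednesday.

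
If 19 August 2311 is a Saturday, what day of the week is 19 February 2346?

Tuesday

Day-of-year of August 19, 2311: 231.
Day-of-year of February 19, 2346: 50.
2311 has 365 days, so 365 − 231 = 134 days remain in 2311.
Full years 2312–2345: 25 common + 9 leap = 25×365 + 9×366 = 12419 days.
Total: 134 + 12419 + 50 = 12603 days.
12603 mod 7 = 3, so 3 days after Saturday is Tuesday.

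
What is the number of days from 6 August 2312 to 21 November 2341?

10699

From August 6, 2312 to August 6, 2341: 29 years, of which 7 contain a Feb 29 — 22×365 + 7×366 = 10592 days.
August 2341: 31 − 6 = 25 days remain.
Then September (30), October (31): 30 + 31 = 61 days.
November 1–21, 2341: 21 days.
Residual: 107 days.
Total: 10699 days.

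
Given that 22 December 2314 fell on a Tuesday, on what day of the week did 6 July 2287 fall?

Count forward from the earlier date (July 6, 2287) to the later (December 22, 2314):
Day-of-year of July 6, 2287: 187.
Day-of-year of December 22, 2314: 356.
2287 has 365 days, so 365 − 187 = 178 days remain in 2287.
Full years 2288–2313: 20 common + 6 leap = 20×365 + 6×366 = 9496 days.
Total: 178 + 9496 + 356 = 10030 days.
10030 mod 7 = 6, so 6 days before Tuesday is Wednesday.

Wednesday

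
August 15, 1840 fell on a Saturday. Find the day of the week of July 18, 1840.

Saturday

Count forward from the earlier date (July 18, 1840) to the later (August 15, 1840):
July 1840: 31 − 18 = 13 days remain.
August 1–15, 1840: 15 days.
Total: 13 + 15 = 28 days.
28 is a multiple of 7, so July 18, 1840 falls on the same weekday: Saturday.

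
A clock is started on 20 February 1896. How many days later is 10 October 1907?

From February 20, 1896 to February 20, 1907: 11 years, of which 2 contain a Feb 29 — 9×365 + 2×366 = 4017 days.
(1900 is not a leap year (divisible by 100 but not 400).)
February 1907: 28 − 20 = 8 days remain (1907 is not a leap year, so February has 28 days).
Then March (31), April (30), May (31), June (30), July (31), August (31), September (30): 31 + 30 + 31 + 30 + 31 + 31 + 30 = 214 days.
October 1–10, 1907: 10 days.
Residual: 232 days.
Total: 4249 days.

4249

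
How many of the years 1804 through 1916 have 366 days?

28

Years divisible by 4: 1804, 1808, …, 1916 — 29 in all.
Of these, 1900 is divisible by 100 but not 400, so not leap.
Leap years: 29 − 1 = 28.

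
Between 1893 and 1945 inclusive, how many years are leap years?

Years divisible by 4: 1896, 1900, …, 1944 — 13 in all.
Of these, 1900 is divisible by 100 but not 400, so not leap.
Leap years: 13 − 1 = 12.

12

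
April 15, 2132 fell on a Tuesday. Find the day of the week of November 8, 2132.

Saturday

April 2132: 30 − 15 = 15 days remain.
Then May (31), June (30), July (31), August (31), September (30), October (31): 31 + 30 + 31 + 31 + 30 + 31 = 184 days.
November 1–8, 2132: 8 days.
Total: 15 + 184 + 8 = 207 days.
207 mod 7 = 4, so 4 days after Tuesday is Saturday.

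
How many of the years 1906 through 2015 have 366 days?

27

Years divisible by 4: 1908, 1912, …, 2012 — 27 in all.
2000 is divisible by 400, so still leap.
No century exceptions apply. Count: 27.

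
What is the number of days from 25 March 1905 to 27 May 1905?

63

March 1905: 31 − 25 = 6 days remain.
Then April (30): 30 days.
May 1–27, 1905: 27 days.
Total: 6 + 30 + 27 = 63 days.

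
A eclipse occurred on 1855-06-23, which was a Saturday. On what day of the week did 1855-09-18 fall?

Tuesday

June 1855: 30 − 23 = 7 days remain.
Then July (31), August (31): 31 + 31 = 62 days.
September 1–18, 1855: 18 days.
Total: 7 + 62 + 18 = 87 days.
87 mod 7 = 3, so 3 days after Saturday is Tuesday.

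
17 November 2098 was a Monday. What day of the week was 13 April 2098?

Sunday

Count forward from the earlier date (April 13, 2098) to the later (November 17, 2098):
April 2098: 30 − 13 = 17 days remain.
Then May (31), June (30), July (31), August (31), September (30), October (31): 31 + 30 + 31 + 31 + 30 + 31 = 184 days.
November 1–17, 2098: 17 days.
Total: 17 + 184 + 17 = 218 days.
218 mod 7 = 1, so 1 day before Monday is Sunday.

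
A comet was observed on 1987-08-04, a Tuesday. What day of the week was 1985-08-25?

Count forward from the earlier date (August 25, 1985) to the later (August 4, 1987):
August 25, 1985 → August 25, 1986: 365 days.
August 1986: 31 − 25 = 6 days remain.
Then 11 full months totalling 334 days.
August 1–4, 1987: 4 days.
Residual: 344 days.
Total: 709 days.
709 mod 7 = 2, so 2 days before Tuesday is Sunday.

Sunday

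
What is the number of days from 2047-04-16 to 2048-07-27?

468

April 16, 2047 → April 16, 2048: 366 days (2048 is a leap year).
April 2048: 30 − 16 = 14 days remain.
Then May (31), June (30): 31 + 30 = 61 days.
July 1–27, 2048: 27 days.
Residual: 102 days.
Total: 468 days.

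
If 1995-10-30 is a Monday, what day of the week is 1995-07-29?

Saturday

Count forward from the earlier date (July 29, 1995) to the later (October 30, 1995):
July 1995: 31 − 29 = 2 days remain.
Then August (31), September (30): 31 + 30 = 61 days.
October 1–30, 1995: 30 days.
Total: 2 + 61 + 30 = 93 days.
93 mod 7 = 2, so 2 days before Monday is Saturday.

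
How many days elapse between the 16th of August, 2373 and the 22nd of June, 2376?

Day-of-year of August 16, 2373: 228.
Day-of-year of June 22, 2376: 174.
2373 has 365 days, so 365 − 228 = 137 days remain in 2373.
Full years: 2374: 365; 2375: 365. Sum = 730.
Total: 137 + 730 + 174 = 1041 days.

1041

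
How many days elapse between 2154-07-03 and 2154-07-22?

19

Within July 2154: 22 − 3 = 19 days.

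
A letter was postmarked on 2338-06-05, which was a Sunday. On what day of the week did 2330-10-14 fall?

Count forward from the earlier date (October 14, 2330) to the later (June 5, 2338):
From October 14, 2330 to October 14, 2337: 7 years, of which 2 contain a Feb 29 — 5×365 + 2×366 = 2557 days.
October 2337: 31 − 14 = 17 days remain.
Then November (30), December (31), January (31), February 2338 (28), March (31), April (30), May (31): 30 + 31 + 31 + 28 + 31 + 30 + 31 = 212 days.
June 1–5, 2338: 5 days.
Residual: 234 days.
Total: 2791 days.
2791 mod 7 = 5, so 5 days before Sunday is Tuesday.

Tuesday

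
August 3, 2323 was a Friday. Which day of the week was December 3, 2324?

Day-of-year of August 3, 2323: 215.
Day-of-year of December 3, 2324: 338.
2323 has 365 days, so 365 − 215 = 150 days remain in 2323.
Total: 150 + 338 = 488 days.
488 mod 7 = 5, so 5 days after Friday is Wednesday.

Wednesday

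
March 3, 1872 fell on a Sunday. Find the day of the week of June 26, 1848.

Count forward from the earlier date (June 26, 1848) to the later (March 3, 1872):
From June 26, 1848 to June 26, 1871: 23 years, of which 5 contain a Feb 29 — 18×365 + 5×366 = 8400 days.
June 1871: 30 − 26 = 4 days remain.
Then July (31), August (31), September (30), October (31), November (30), December (31), January (31), February 1872 (29): 31 + 31 + 30 + 31 + 30 + 31 + 31 + 29 = 244 days.
March 1–3, 1872: 3 days.
Residual: 251 days.
Total: 8651 days.
8651 mod 7 = 6, so 6 days before Sunday is Monday.

Monday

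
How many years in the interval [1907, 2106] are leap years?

49

Years divisible by 4: 1908, 1912, …, 2104 — 50 in all.
Of these, 2100 is divisible by 100 but not 400, so not leap.
2000 is divisible by 400, so still leap.
Leap years: 50 − 1 = 49.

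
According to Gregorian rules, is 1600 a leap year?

1600 is a leap year (divisible by 400).

Yes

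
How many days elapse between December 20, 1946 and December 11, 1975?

Day-of-year of December 20, 1946: 354.
Day-of-year of December 11, 1975: 345.
1946 has 365 days, so 365 − 354 = 11 days remain in 1946.
Full years 1947–1974: 21 common + 7 leap = 21×365 + 7×366 = 10227 days.
Total: 11 + 10227 + 345 = 10583 days.

10583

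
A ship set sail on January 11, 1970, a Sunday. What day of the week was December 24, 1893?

Sunday

Count forward from the earlier date (December 24, 1893) to the later (January 11, 1970):
From December 24, 1893 to December 24, 1969: 76 years, of which 18 contain a Feb 29 — 58×365 + 18×366 = 27758 days.
(1900 is not a leap year (divisible by 100 but not 400).)
December 1969: 31 − 24 = 7 days remain.
January 1–11, 1970: 11 days.
Residual: 18 days.
Total: 27776 days.
27776 is a multiple of 7, so December 24, 1893 falls on the same weekday: Sunday.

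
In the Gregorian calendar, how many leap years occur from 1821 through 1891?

Years divisible by 4: 1824, 1828, …, 1888 — 17 in all.
No century exceptions apply. Count: 17.

17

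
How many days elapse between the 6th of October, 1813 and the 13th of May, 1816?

Day-of-year of October 6, 1813: 279.
Day-of-year of May 13, 1816: 134.
1813 has 365 days, so 365 − 279 = 86 days remain in 1813.
Full years: 1814: 365; 1815: 365. Sum = 730.
Total: 86 + 730 + 134 = 950 days.

950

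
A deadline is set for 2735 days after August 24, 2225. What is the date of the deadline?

February 18, 2233

Count 2735 days after August 24, 2225:
Day-of-year of August 24, 2225: 236.
Day-of-year of February 18, 2233: 49.
2225 has 365 days, so 365 − 236 = 129 days remain in 2225.
Full years 2226–2232: 5 common + 2 leap = 5×365 + 2×366 = 2557 days.
Total: 129 + 2557 + 49 = 2735 days.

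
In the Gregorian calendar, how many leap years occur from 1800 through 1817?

Years divisible by 4 in [1800, 1817]: 1800, 1804, 1808, 1812, 1816.
Of these, 1800 is divisible by 100 but not 400, so not leap.
Leap years: 5 − 1 = 4.

4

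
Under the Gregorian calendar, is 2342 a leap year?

2342 is not a leap year.

No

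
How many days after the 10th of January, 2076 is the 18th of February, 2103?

9900

Day-of-year of January 10, 2076: 10.
Day-of-year of February 18, 2103: 49.
2076 has 366 days, so 366 − 10 = 356 days remain in 2076.
Full years 2077–2102: 21 common + 5 leap = 21×365 + 5×366 = 9495 days.
Total: 356 + 9495 + 49 = 9900 days.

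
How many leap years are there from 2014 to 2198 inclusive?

Years divisible by 4: 2016, 2020, …, 2196 — 46 in all.
Of these, 2100 is divisible by 100 but not 400, so not leap.
Leap years: 46 − 1 = 45.

45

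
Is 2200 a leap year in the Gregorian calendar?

No

2200 is not a leap year (divisible by 100 but not 400).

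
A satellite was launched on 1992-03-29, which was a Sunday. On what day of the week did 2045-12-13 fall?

Wednesday

Day-of-year of March 29, 1992: 89.
Day-of-year of December 13, 2045: 347.
1992 has 366 days, so 366 − 89 = 277 days remain in 1992.
Full years 1993–2044: 39 common + 13 leap = 39×365 + 13×366 = 18993 days.
Total: 277 + 18993 + 347 = 19617 days.
19617 mod 7 = 3, so 3 days after Sunday is Wednesday.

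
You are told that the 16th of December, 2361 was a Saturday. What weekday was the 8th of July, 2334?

Sunday

Count forward from the earlier date (July 8, 2334) to the later (December 16, 2361):
From July 8, 2334 to July 8, 2361: 27 years, of which 7 contain a Feb 29 — 20×365 + 7×366 = 9862 days.
July 2361: 31 − 8 = 23 days remain.
Then August (31), September (30), October (31), November (30): 31 + 30 + 31 + 30 = 122 days.
December 1–16, 2361: 16 days.
Residual: 161 days.
Total: 10023 days.
10023 mod 7 = 6, so 6 days before Saturday is Sunday.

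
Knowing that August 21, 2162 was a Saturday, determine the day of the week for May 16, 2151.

Count forward from the earlier date (May 16, 2151) to the later (August 21, 2162):
From May 16, 2151 to May 16, 2162: 11 years, of which 3 contain a Feb 29 — 8×365 + 3×366 = 4018 days.
May 2162: 31 − 16 = 15 days remain.
Then June (30), July (31): 30 + 31 = 61 days.
August 1–21, 2162: 21 days.
Residual: 97 days.
Total: 4115 days.
4115 mod 7 = 6, so 6 days before Saturday is Sunday.

Sunday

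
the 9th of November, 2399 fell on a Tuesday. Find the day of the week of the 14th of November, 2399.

Sunday

Within November 2399: 14 − 9 = 5 days.
5 mod 7 = 5, so 5 days after Tuesday is Sunday.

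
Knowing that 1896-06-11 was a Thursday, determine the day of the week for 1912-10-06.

Day-of-year of June 11, 1896: 163.
Day-of-year of October 6, 1912: 280.
1896 has 366 days, so 366 − 163 = 203 days remain in 1896.
Full years 1897–1911: 13 common + 2 leap = 13×365 + 2×366 = 5477 days.
Total: 203 + 5477 + 280 = 5960 days.
5960 mod 7 = 3, so 3 days after Thursday is Sunday.

Sunday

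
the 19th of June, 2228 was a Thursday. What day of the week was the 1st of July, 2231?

Day-of-year of June 19, 2228: 171.
Day-of-year of July 1, 2231: 182.
2228 has 366 days, so 366 − 171 = 195 days remain in 2228.
Full years: 2229: 365; 2230: 365. Sum = 730.
Total: 195 + 730 + 182 = 1107 days.
1107 mod 7 = 1, so 1 day after Thursday is Friday.

Friday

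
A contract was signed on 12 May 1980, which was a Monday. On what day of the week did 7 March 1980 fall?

Count forward from the earlier date (March 7, 1980) to the later (May 12, 1980):
March 1980: 31 − 7 = 24 days remain.
Then April (30): 30 days.
May 1–12, 1980: 12 days.
Total: 24 + 30 + 12 = 66 days.
66 mod 7 = 3, so 3 days before Monday is Friday.

Friday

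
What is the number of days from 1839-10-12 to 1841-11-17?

October 12, 1839 → October 12, 1840: 366 days (1840 is a leap year).
October 12, 1840 → October 12, 1841: 365 days.
October 1841: 31 − 12 = 19 days remain.
November 1–17, 1841: 17 days.
Residual: 36 days.
Total: 767 days.

767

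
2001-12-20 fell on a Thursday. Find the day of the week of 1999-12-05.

Count forward from the earlier date (December 5, 1999) to the later (December 20, 2001):
Day-of-year of December 5, 1999: 339.
Day-of-year of December 20, 2001: 354.
1999 has 365 days, so 365 − 339 = 26 days remain in 1999.
Full years: 2000: 366. Sum = 366.
Total: 26 + 366 + 354 = 746 days.
746 mod 7 = 4, so 4 days before Thursday is Sunday.

Sunday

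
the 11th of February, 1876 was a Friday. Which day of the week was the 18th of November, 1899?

Saturday

Day-of-year of February 11, 1876: 42.
Day-of-year of November 18, 1899: 322.
1876 has 366 days, so 366 − 42 = 324 days remain in 1876.
Full years 1877–1898: 17 common + 5 leap = 17×365 + 5×366 = 8035 days.
Total: 324 + 8035 + 322 = 8681 days.
8681 mod 7 = 1, so 1 day after Friday is Saturday.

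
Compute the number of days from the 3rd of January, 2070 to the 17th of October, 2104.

12705

From January 3, 2070 to January 3, 2104: 34 years, of which 7 contain a Feb 29 — 27×365 + 7×366 = 12417 days.
(2100 is not a leap year (divisible by 100 but not 400).)
January 2104: 31 − 3 = 28 days remain.
Then February 2104 (29), March (31), April (30), May (31), June (30), July (31), August (31), September (30): 29 + 31 + 30 + 31 + 30 + 31 + 31 + 30 = 243 days.
October 1–17, 2104: 17 days.
Residual: 288 days.
Total: 12705 days.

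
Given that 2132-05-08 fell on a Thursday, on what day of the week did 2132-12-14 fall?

May 2132: 31 − 8 = 23 days remain.
Then June (30), July (31), August (31), September (30), October (31), November (30): 30 + 31 + 31 + 30 + 31 + 30 = 183 days.
December 1–14, 2132: 14 days.
Total: 23 + 183 + 14 = 220 days.
220 mod 7 = 3, so 3 days after Thursday is Sunday.

Sunday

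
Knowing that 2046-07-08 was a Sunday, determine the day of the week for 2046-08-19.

July 2046: 31 − 8 = 23 days remain.
August 1–19, 2046: 19 days.
Total: 23 + 19 = 42 days.
42 is a multiple of 7, so 2046-08-19 falls on the same weekday: Sunday.

Sunday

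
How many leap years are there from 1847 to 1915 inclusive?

Years divisible by 4: 1848, 1852, …, 1912 — 17 in all.
Of these, 1900 is divisible by 100 but not 400, so not leap.
Leap years: 17 − 1 = 16.

16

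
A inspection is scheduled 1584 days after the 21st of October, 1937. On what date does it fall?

the 21st of February, 1942

Count 1584 days after October 21, 1937:
Day-of-year of October 21, 1937: 294.
Day-of-year of February 21, 1942: 52.
1937 has 365 days, so 365 − 294 = 71 days remain in 1937.
Full years: 1938: 365; 1939: 365; 1940: 366; 1941: 365. Sum = 1461.
Total: 71 + 1461 + 52 = 1584 days.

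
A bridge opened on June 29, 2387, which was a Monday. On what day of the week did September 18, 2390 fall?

Tuesday

June 29, 2387 → June 29, 2388: 366 days (2388 is a leap year).
June 29, 2388 → June 29, 2389: 365 days.
June 29, 2389 → June 29, 2390: 365 days.
June 2390: 30 − 29 = 1 day remains.
Then July (31), August (31): 31 + 31 = 62 days.
September 1–18, 2390: 18 days.
Residual: 81 days.
Total: 1177 days.
1177 mod 7 = 1, so 1 day after Monday is Tuesday.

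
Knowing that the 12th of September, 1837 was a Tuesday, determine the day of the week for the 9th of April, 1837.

Count forward from the earlier date (April 9, 1837) to the later (September 12, 1837):
April 1837: 30 − 9 = 21 days remain.
Then May (31), June (30), July (31), August (31): 31 + 30 + 31 + 31 = 123 days.
September 1–12, 1837: 12 days.
Total: 21 + 123 + 12 = 156 days.
156 mod 7 = 2, so 2 days before Tuesday is Sunday.

Sunday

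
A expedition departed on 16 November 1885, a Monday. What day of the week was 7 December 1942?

Monday

From November 16, 1885 to November 16, 1942: 57 years, of which 13 contain a Feb 29 — 44×365 + 13×366 = 20818 days.
(1900 is not a leap year (divisible by 100 but not 400).)
November 1942: 30 − 16 = 14 days remain.
December 1–7, 1942: 7 days.
Residual: 21 days.
Total: 20839 days.
20839 is a multiple of 7, so 7 December 1942 falls on the same weekday: Monday.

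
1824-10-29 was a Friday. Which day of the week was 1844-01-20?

Saturday

Day-of-year of October 29, 1824: 303.
Day-of-year of January 20, 1844: 20.
1824 has 366 days, so 366 − 303 = 63 days remain in 1824.
Full years 1825–1843: 15 common + 4 leap = 15×365 + 4×366 = 6939 days.
Total: 63 + 6939 + 20 = 7022 days.
7022 mod 7 = 1, so 1 day after Friday is Saturday.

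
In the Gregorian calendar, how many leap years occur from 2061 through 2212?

36

Years divisible by 4: 2064, 2068, …, 2212 — 38 in all.
Of these, 2100, 2200 are divisible by 100 but not 400, so not leap.
Leap years: 38 − 2 = 36.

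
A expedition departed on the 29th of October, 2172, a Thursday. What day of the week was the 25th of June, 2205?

Day-of-year of October 29, 2172: 303.
Day-of-year of June 25, 2205: 176.
2172 has 366 days, so 366 − 303 = 63 days remain in 2172.
Full years 2173–2204: 25 common + 7 leap = 25×365 + 7×366 = 11687 days.
Total: 63 + 11687 + 176 = 11926 days.
11926 mod 7 = 5, so 5 days after Thursday is Tuesday.

Tuesday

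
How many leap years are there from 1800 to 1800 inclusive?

Years divisible by 4 in [1800, 1800]: 1800.
Of these, 1800 is divisible by 100 but not 400, so not leap.
Leap years: 1 − 1 = 0.

0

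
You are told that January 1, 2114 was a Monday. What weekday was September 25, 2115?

Wednesday

January 2114: 31 − 1 = 30 days remain.
Then 19 full months totalling 577 days.
September 1–25, 2115: 25 days.
Total: 30 + 577 + 25 = 632 days.
632 mod 7 = 2, so 2 days after Monday is Wednesday.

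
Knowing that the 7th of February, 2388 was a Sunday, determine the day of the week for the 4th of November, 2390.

Sunday

February 2388: 29 − 7 = 22 days remain (2388 is a leap year, so February has 29 days).
Then 32 full months totalling 975 days.
November 1–4, 2390: 4 days.
Total: 22 + 975 + 4 = 1001 days.
1001 is a multiple of 7, so the 4th of November, 2390 falls on the same weekday: Sunday.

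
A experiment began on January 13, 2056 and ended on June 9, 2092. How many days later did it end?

From January 13, 2056 to January 13, 2092: 36 years, of which 9 contain a Feb 29 — 27×365 + 9×366 = 13149 days.
January 2092: 31 − 13 = 18 days remain.
Then February 2092 (29), March (31), April (30), May (31): 29 + 31 + 30 + 31 = 121 days.
June 1–9, 2092: 9 days.
Residual: 148 days.
Total: 13297 days.

13297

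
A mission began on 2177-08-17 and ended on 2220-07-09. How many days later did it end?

15666

Day-of-year of August 17, 2177: 229.
Day-of-year of July 9, 2220: 191.
2177 has 365 days, so 365 − 229 = 136 days remain in 2177.
Full years 2178–2219: 33 common + 9 leap = 33×365 + 9×366 = 15339 days.
Total: 136 + 15339 + 191 = 15666 days.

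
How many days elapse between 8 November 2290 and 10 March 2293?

Day-of-year of November 8, 2290: 312.
Day-of-year of March 10, 2293: 69.
2290 has 365 days, so 365 − 312 = 53 days remain in 2290.
Full years: 2291: 365; 2292: 366. Sum = 731.
Total: 53 + 731 + 69 = 853 days.

853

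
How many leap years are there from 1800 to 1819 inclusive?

Years divisible by 4 in [1800, 1819]: 1800, 1804, 1808, 1812, 1816.
Of these, 1800 is divisible by 100 but not 400, so not leap.
Leap years: 5 − 1 = 4.

4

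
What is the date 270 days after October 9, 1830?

July 6, 1831

Count 270 days after October 9, 1830:
October 1830: 31 − 9 = 22 days remain.
Then November (30), December (31), January (31), February 1831 (28), March (31), April (30), May (31), June (30): 30 + 31 + 31 + 28 + 31 + 30 + 31 + 30 = 242 days.
July 1–6, 1831: 6 days.
Total: 22 + 242 + 6 = 270 days.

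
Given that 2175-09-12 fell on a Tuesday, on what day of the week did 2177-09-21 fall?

Sunday

September 12, 2175 → September 12, 2176: 366 days (2176 is a leap year).
September 12, 2176 → September 12, 2177: 365 days.
Within September 2177: 21 − 12 = 9 days.
Total: 740 days.
740 mod 7 = 5, so 5 days after Tuesday is Sunday.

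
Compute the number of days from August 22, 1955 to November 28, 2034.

28953

From August 22, 1955 to August 22, 2034: 79 years, of which 20 contain a Feb 29 — 59×365 + 20×366 = 28855 days.
(2000 is a leap year (divisible by 400).)
August 2034: 31 − 22 = 9 days remain.
Then September (30), October (31): 30 + 31 = 61 days.
November 1–28, 2034: 28 days.
Residual: 98 days.
Total: 28953 days.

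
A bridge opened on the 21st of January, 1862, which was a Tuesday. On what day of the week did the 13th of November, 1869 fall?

Saturday

Day-of-year of January 21, 1862: 21.
Day-of-year of November 13, 1869: 317.
1862 has 365 days, so 365 − 21 = 344 days remain in 1862.
Full years: 1863: 365; 1864: 366; 1865: 365; 1866: 365; 1867: 365; 1868: 366. Sum = 2192.
Total: 344 + 2192 + 317 = 2853 days.
2853 mod 7 = 4, so 4 days after Tuesday is Saturday.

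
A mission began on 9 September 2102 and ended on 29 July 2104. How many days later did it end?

689

September 2102: 30 − 9 = 21 days remain.
Then 21 full months totalling 639 days.
July 1–29, 2104: 29 days.
Total: 21 + 639 + 29 = 689 days.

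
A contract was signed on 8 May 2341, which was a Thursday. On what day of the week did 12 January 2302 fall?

Sunday

Count forward from the earlier date (January 12, 2302) to the later (May 8, 2341):
Day-of-year of January 12, 2302: 12.
Day-of-year of May 8, 2341: 128.
2302 has 365 days, so 365 − 12 = 353 days remain in 2302.
Full years 2303–2340: 28 common + 10 leap = 28×365 + 10×366 = 13880 days.
Total: 353 + 13880 + 128 = 14361 days.
14361 mod 7 = 4, so 4 days before Thursday is Sunday.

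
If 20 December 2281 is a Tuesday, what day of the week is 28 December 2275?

Count forward from the earlier date (December 28, 2275) to the later (December 20, 2281):
December 28, 2275 → December 28, 2276: 366 days (2276 is a leap year).
December 28, 2276 → December 28, 2277: 365 days.
December 28, 2277 → December 28, 2278: 365 days.
December 28, 2278 → December 28, 2279: 365 days.
December 28, 2279 → December 28, 2280: 366 days (2280 is a leap year).
December 2280: 31 − 28 = 3 days remain.
Then 11 full months totalling 334 days.
December 1–20, 2281: 20 days.
Residual: 357 days.
Total: 2184 days.
2184 is a multiple of 7, so 28 December 2275 falls on the same weekday: Tuesday.

Tuesday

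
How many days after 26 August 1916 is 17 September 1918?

August 26, 1916 → August 26, 1917: 365 days.
August 26, 1917 → August 26, 1918: 365 days.
August 1918: 31 − 26 = 5 days remain.
September 1–17, 1918: 17 days.
Residual: 22 days.
Total: 752 days.

752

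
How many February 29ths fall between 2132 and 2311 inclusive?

43

Years divisible by 4: 2132, 2136, …, 2308 — 45 in all.
Of these, 2200, 2300 are divisible by 100 but not 400, so not leap.
Leap years: 45 − 2 = 43.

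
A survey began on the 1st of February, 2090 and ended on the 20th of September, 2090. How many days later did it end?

February 2090: 28 − 1 = 27 days remain (2090 is not a leap year, so February has 28 days).
Then March (31), April (30), May (31), June (30), July (31), August (31): 31 + 30 + 31 + 30 + 31 + 31 = 184 days.
September 1–20, 2090: 20 days.
Total: 27 + 184 + 20 = 231 days.

231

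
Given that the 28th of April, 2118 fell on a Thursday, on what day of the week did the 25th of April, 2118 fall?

Monday

Count forward from the earlier date (April 25, 2118) to the later (April 28, 2118):
Within April 2118: 28 − 25 = 3 days.
3 mod 7 = 3, so 3 days before Thursday is Monday.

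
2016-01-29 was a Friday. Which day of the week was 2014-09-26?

Friday

Count forward from the earlier date (September 26, 2014) to the later (January 29, 2016):
September 2014: 30 − 26 = 4 days remain.
Then 15 full months totalling 457 days.
January 1–29, 2016: 29 days.
Total: 4 + 457 + 29 = 490 days.
490 is a multiple of 7, so 2014-09-26 falls on the same weekday: Friday.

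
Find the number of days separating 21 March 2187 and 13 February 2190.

1060

March 21, 2187 → March 21, 2188: 366 days (2188 is a leap year).
March 21, 2188 → March 21, 2189: 365 days.
March 2189: 31 − 21 = 10 days remain.
Then 10 full months totalling 306 days.
February 1–13, 2190: 13 days (2190 is not a leap year).
Residual: 329 days.
Total: 1060 days.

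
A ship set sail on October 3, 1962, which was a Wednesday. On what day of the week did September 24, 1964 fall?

Thursday

Day-of-year of October 3, 1962: 276.
Day-of-year of September 24, 1964: 268.
1962 has 365 days, so 365 − 276 = 89 days remain in 1962.
Full years: 1963: 365. Sum = 365.
Total: 89 + 365 + 268 = 722 days.
722 mod 7 = 1, so 1 day after Wednesday is Thursday.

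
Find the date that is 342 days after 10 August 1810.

18 July 1811

Count 342 days after August 10, 1810:
August 1810: 31 − 10 = 21 days remain.
Then 10 full months totalling 303 days.
July 1–18, 1811: 18 days.
Total: 21 + 303 + 18 = 342 days.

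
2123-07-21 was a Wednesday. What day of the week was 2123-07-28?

Wednesday

Within July 2123: 28 − 21 = 7 days.
7 is a multiple of 7, so 2123-07-28 falls on the same weekday: Wednesday.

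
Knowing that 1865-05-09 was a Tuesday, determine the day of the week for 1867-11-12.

Day-of-year of May 9, 1865: 129.
Day-of-year of November 12, 1867: 316.
1865 has 365 days, so 365 − 129 = 236 days remain in 1865.
Full years: 1866: 365. Sum = 365.
Total: 236 + 365 + 316 = 917 days.
917 is a multiple of 7, so 1867-11-12 falls on the same weekday: Tuesday.

Tuesday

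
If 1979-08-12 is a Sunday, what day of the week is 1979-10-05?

Friday

August 1979: 31 − 12 = 19 days remain.
Then September (30): 30 days.
October 1–5, 1979: 5 days.
Total: 19 + 30 + 5 = 54 days.
54 mod 7 = 5, so 5 days after Sunday is Friday.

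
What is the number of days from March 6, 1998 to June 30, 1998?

116

March 1998: 31 − 6 = 25 days remain.
Then April (30), May (31): 30 + 31 = 61 days.
June 1–30, 1998: 30 days.
Total: 25 + 61 + 30 = 116 days.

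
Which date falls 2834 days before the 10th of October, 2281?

the 6th of January, 2274

Count 2834 days before October 10, 2281:
Day-of-year of January 6, 2274: 6.
Day-of-year of October 10, 2281: 283.
2274 has 365 days, so 365 − 6 = 359 days remain in 2274.
Full years: 2275: 365; 2276: 366; 2277: 365; 2278: 365; 2279: 365; 2280: 366. Sum = 2192.
Total: 359 + 2192 + 283 = 2834 days.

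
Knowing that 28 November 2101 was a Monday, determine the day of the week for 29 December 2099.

Tuesday

Count forward from the earlier date (December 29, 2099) to the later (November 28, 2101):
Day-of-year of December 29, 2099: 363.
Day-of-year of November 28, 2101: 332.
2099 has 365 days, so 365 − 363 = 2 days remain in 2099.
Full years: 2100: 365. Sum = 365.
Total: 2 + 365 + 332 = 699 days.
699 mod 7 = 6, so 6 days before Monday is Tuesday.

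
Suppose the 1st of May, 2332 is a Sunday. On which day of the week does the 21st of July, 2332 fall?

May 2332: 31 − 1 = 30 days remain.
Then June (30): 30 days.
July 1–21, 2332: 21 days.
Total: 30 + 30 + 21 = 81 days.
81 mod 7 = 4, so 4 days after Sunday is Thursday.

Thursday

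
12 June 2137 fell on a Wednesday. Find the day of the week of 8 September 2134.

Wednesday

Count forward from the earlier date (September 8, 2134) to the later (June 12, 2137):
Day-of-year of September 8, 2134: 251.
Day-of-year of June 12, 2137: 163.
2134 has 365 days, so 365 − 251 = 114 days remain in 2134.
Full years: 2135: 365; 2136: 366. Sum = 731.
Total: 114 + 731 + 163 = 1008 days.
1008 is a multiple of 7, so 8 September 2134 falls on the same weekday: Wednesday.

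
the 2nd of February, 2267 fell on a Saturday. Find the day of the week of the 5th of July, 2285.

Sunday

Day-of-year of February 2, 2267: 33.
Day-of-year of July 5, 2285: 186.
2267 has 365 days, so 365 − 33 = 332 days remain in 2267.
Full years 2268–2284: 12 common + 5 leap = 12×365 + 5×366 = 6210 days.
Total: 332 + 6210 + 186 = 6728 days.
6728 mod 7 = 1, so 1 day after Saturday is Sunday.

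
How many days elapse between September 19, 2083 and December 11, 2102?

7022

From September 19, 2083 to September 19, 2102: 19 years, of which 4 contain a Feb 29 — 15×365 + 4×366 = 6939 days.
(2100 is not a leap year (divisible by 100 but not 400).)
September 2102: 30 − 19 = 11 days remain.
Then October (31), November (30): 31 + 30 = 61 days.
December 1–11, 2102: 11 days.
Residual: 83 days.
Total: 7022 days.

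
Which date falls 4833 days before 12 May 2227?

16 February 2214

Count 4833 days before May 12, 2227:
From February 16, 2214 to February 16, 2227: 13 years, of which 3 contain a Feb 29 — 10×365 + 3×366 = 4748 days.
February 2227: 28 − 16 = 12 days remain (2227 is not a leap year, so February has 28 days).
Then March (31), April (30): 31 + 30 = 61 days.
May 1–12, 2227: 12 days.
Residual: 85 days.
Total: 4833 days.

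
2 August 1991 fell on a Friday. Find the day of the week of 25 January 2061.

From August 2, 1991 to August 2, 2060: 69 years, of which 18 contain a Feb 29 — 51×365 + 18×366 = 25203 days.
(2000 is a leap year (divisible by 400).)
August 2060: 31 − 2 = 29 days remain.
Then September (30), October (31), November (30), December (31): 30 + 31 + 30 + 31 = 122 days.
January 1–25, 2061: 25 days.
Residual: 176 days.
Total: 25379 days.
25379 mod 7 = 4, so 4 days after Friday is Tuesday.

Tuesday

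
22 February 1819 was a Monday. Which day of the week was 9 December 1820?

February 22, 1819 → February 22, 1820: 365 days.
February 1820: 29 − 22 = 7 days remain (1820 is a leap year, so February has 29 days).
Then 9 full months totalling 275 days.
December 1–9, 1820: 9 days.
Residual: 291 days.
Total: 656 days.
656 mod 7 = 5, so 5 days after Monday is Saturday.

Saturday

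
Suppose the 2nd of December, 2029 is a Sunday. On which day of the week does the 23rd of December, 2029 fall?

Within December 2029: 23 − 2 = 21 days.
21 is a multiple of 7, so the 23rd of December, 2029 falls on the same weekday: Sunday.

Sunday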